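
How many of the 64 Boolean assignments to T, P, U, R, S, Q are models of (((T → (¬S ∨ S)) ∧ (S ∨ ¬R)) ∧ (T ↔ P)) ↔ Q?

Initial set: {((((T → (¬S ∨ S)) ∧ (S ∨ ¬R)) ∧ (T ↔ P)) ↔ Q)}.
((((T → (¬S ∨ S)) ∧ (S ∨ ¬R)) ∧ (T ↔ P)) ↔ Q): β-rule — branch into (((T → (¬S ∨ S)) ∧ (S ∨ ¬R)) ∧ (T ↔ P)), Q  //  ¬(((T → (¬S ∨ S)) ∧ (S ∨ ¬R)) ∧ (T ↔ P)), ¬Q.
  branch 1 (add (((T → (¬S ∨ S)) ∧ (S ∨ ¬R)) ∧ (T ↔ P)), Q):
    (((T → (¬S ∨ S)) ∧ (S ∨ ¬R)) ∧ (T ↔ P)): α-rule — add ((T → (¬S ∨ S)) ∧ (S ∨ ¬R)), (T ↔ P).
    ((T → (¬S ∨ S)) ∧ (S ∨ ¬R)): α-rule — add (T → (¬S ∨ S)), (S ∨ ¬R).
    (T ↔ P): β-rule — branch into T, P  //  ¬T, ¬P.
      branch 1.1 (add T, P):
        (T → (¬S ∨ S)): β-rule — branch into ¬T  //  (¬S ∨ S).
          branch 1.1.1 (add ¬T):
            × closes — contains both T and ¬T.
          branch 1.1.2 (add (¬S ∨ S)):
            (S ∨ ¬R): β-rule — branch into S  //  ¬R.
              branch 1.1.2.1 (add S):
                (¬S ∨ S): β-rule — branch into ¬S  //  S.
                  branch 1.1.2.1.1 (add ¬S):
                    × closes — contains both S and ¬S.
                  branch 1.1.2.1.2 (add S):
                    ○ open, literals {P=T, Q=T, S=T, T=T}.
              branch 1.1.2.2 (add ¬R):
                (¬S ∨ S): β-rule — branch into ¬S  //  S.
                  branch 1.1.2.2.1 (add ¬S):
                    ○ open, literals {P=T, Q=T, R=F, S=F, T=T}.
                  branch 1.1.2.2.2 (add S):
                    ○ open, literals {P=T, Q=T, R=F, S=T, T=T}.
      branch 1.2 (add ¬T, ¬P):
        (T → (¬S ∨ S)): β-rule — branch into ¬T  //  (¬S ∨ S).
          branch 1.2.1 (add ¬T):
            (S ∨ ¬R): β-rule — branch into S  //  ¬R.
              branch 1.2.1.1 (add S):
                ○ open, literals {P=F, Q=T, S=T, T=F}.
              branch 1.2.1.2 (add ¬R):
                ○ open, literals {P=F, Q=T, R=F, T=F}.
          branch 1.2.2 (add (¬S ∨ S)):
            (S ∨ ¬R): β-rule — branch into S  //  ¬R.
              branch 1.2.2.1 (add S):
                (¬S ∨ S): β-rule — branch into ¬S  //  S.
                  branch 1.2.2.1.1 (add ¬S):
                    × closes — contains both S and ¬S.
                  branch 1.2.2.1.2 (add S):
                    ○ open, literals {P=F, Q=T, S=T, T=F}.
              branch 1.2.2.2 (add ¬R):
                (¬S ∨ S): β-rule — branch into ¬S  //  S.
                  branch 1.2.2.2.1 (add ¬S):
                    ○ open, literals {P=F, Q=T, R=F, S=F, T=F}.
                  branch 1.2.2.2.2 (add S):
                    ○ open, literals {P=F, Q=T, R=F, S=T, T=F}.
  branch 2 (add ¬(((T → (¬S ∨ S)) ∧ (S ∨ ¬R)) ∧ (T ↔ P)), ¬Q):
    ¬(((T → (¬S ∨ S)) ∧ (S ∨ ¬R)) ∧ (T ↔ P)): β-rule — branch into ¬((T → (¬S ∨ S)) ∧ (S ∨ ¬R))  //  ¬(T ↔ P).
      branch 2.1 (add ¬((T → (¬S ∨ S)) ∧ (S ∨ ¬R))):
        ¬((T → (¬S ∨ S)) ∧ (S ∨ ¬R)): β-rule — branch into ¬(T → (¬S ∨ S))  //  ¬(S ∨ ¬R).
          branch 2.1.1 (add ¬(T → (¬S ∨ S))):
            ¬(T → (¬S ∨ S)): α-rule — add T, ¬(¬S ∨ S).
            ¬(¬S ∨ S): α-rule — add ¬¬S, ¬S.
            × closes — contains both S and ¬S.
          branch 2.1.2 (add ¬(S ∨ ¬R)):
            ¬(S ∨ ¬R): α-rule — add ¬S, ¬¬R.
            ○ open, literals {Q=F, R=T, S=F}.
      branch 2.2 (add ¬(T ↔ P)):
        ¬(T ↔ P): β-rule — branch into T, ¬P  //  ¬T, P.
          branch 2.2.1 (add T, ¬P):
            ○ open, literals {P=F, Q=F, T=T}.
          branch 2.2.2 (add ¬T, P):
            ○ open, literals {P=T, Q=F, T=F}.
4 branches closed, 11 open.
Each open branch fixes some atoms; the unmentioned ones are free. Counting distinct full assignments: branch {P=T, Q=T, S=T, T=T} (U, R) contributes 4 new; branch {P=T, Q=T, R=F, S=F, T=T} (U) contributes 2 new; branch {P=T, Q=T, R=F, S=T, T=T} (U) contributes 0 new; branch {P=F, Q=T, S=T, T=F} (U, R) contributes 4 new; branch {P=F, Q=T, R=F, T=F} (U, S) contributes 2 new; branch {P=F, Q=T, S=T, T=F} (U, R) contributes 0 new; branch {P=F, Q=T, R=F, S=F, T=F} (U) contributes 0 new; branch {P=F, Q=T, R=F, S=T, T=F} (U) contributes 0 new; branch {Q=F, R=T, S=F} (T, P, U) contributes 8 new; branch {P=F, Q=F, T=T} (U, R, S) contributes 6 new; branch {P=T, Q=F, T=F} (U, R, S) contributes 6 new. Total: 32.

32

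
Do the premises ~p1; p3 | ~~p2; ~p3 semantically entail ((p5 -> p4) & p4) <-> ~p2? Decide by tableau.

No

Initial set: {~p1; (p3 | ~~p2); ~p3; ~(((p5 -> p4) & p4) <-> ~p2)}.
(p3 | ~~p2): β-rule — branch into p3  //  ~~p2.
  branch 1 (add p3):
    × closes — contains both p3 and ~p3.
  branch 2 (add ~~p2):
    ~~p2: drop double negation, giving p2.
    ~(((p5 -> p4) & p4) <-> ~p2): β-rule — branch into ((p5 -> p4) & p4), ~~p2  //  ~((p5 -> p4) & p4), ~p2.
      branch 2.1 (add ((p5 -> p4) & p4), ~~p2):
        ((p5 -> p4) & p4): α-rule — add (p5 -> p4), p4.
        (p5 -> p4): β-rule — branch into ~p5  //  p4.
          branch 2.1.1 (add ~p5):
            ○ open, literals {p1=false, p2=true, p3=false, p4=true, p5=false}.
          branch 2.1.2 (add p4):
            ○ open, literals {p1=false, p2=true, p3=false, p4=true}.
      branch 2.2 (add ~((p5 -> p4) & p4), ~p2):
        × closes — contains both p2 and ~p2.
2 branches closed, 2 open.
An open branch gives a countermodel: p1=false, p2=true, p3=false, p4=true, p5=false (unmentioned atoms arbitrary); the premises hold there but the conclusion fails.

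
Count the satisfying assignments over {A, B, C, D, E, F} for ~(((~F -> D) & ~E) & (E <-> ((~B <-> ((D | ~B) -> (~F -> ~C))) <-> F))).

52

Initial set: {~(((~F -> D) & ~E) & (E <-> ((~B <-> ((D | ~B) -> (~F -> ~C))) <-> F)))}.
~(((~F -> D) & ~E) & (E <-> ((~B <-> ((D | ~B) -> (~F -> ~C))) <-> F))): β-rule — branch into ~((~F -> D) & ~E)  //  ~(E <-> ((~B <-> ((D | ~B) -> (~F -> ~C))) <-> F)).
  branch 1 (add ~((~F -> D) & ~E)):
    ~((~F -> D) & ~E): β-rule — branch into ~(~F -> D)  //  ~~E.
      branch 1.1 (add ~(~F -> D)):
        ~(~F -> D): α-rule — add ~F, ~D.
        ○ open, literals {D=0, F=0}.
      branch 1.2 (add ~~E):
        ○ open, literals {E=1}.
  branch 2 (add ~(E <-> ((~B <-> ((D | ~B) -> (~F -> ~C))) <-> F))):
    ~(E <-> ((~B <-> ((D | ~B) -> (~F -> ~C))) <-> F)): β-rule — branch into E, ~((~B <-> ((D | ~B) -> (~F -> ~C))) <-> F)  //  ~E, ((~B <-> ((D | ~B) -> (~F -> ~C))) <-> F).
      branch 2.1 (add E, ~((~B <-> ((D | ~B) -> (~F -> ~C))) <-> F)):
        ~((~B <-> ((D | ~B) -> (~F -> ~C))) <-> F): β-rule — branch into (~B <-> ((D | ~B) -> (~F -> ~C))), ~F  //  ~(~B <-> ((D | ~B) -> (~F -> ~C))), F.
          branch 2.1.1 (add (~B <-> ((D | ~B) -> (~F -> ~C))), ~F):
            (~B <-> ((D | ~B) -> (~F -> ~C))): β-rule — branch into ~B, ((D | ~B) -> (~F -> ~C))  //  ~~B, ~((D | ~B) -> (~F -> ~C)).
              branch 2.1.1.1 (add ~B, ((D | ~B) -> (~F -> ~C))):
                ((D | ~B) -> (~F -> ~C)): β-rule — branch into ~(D | ~B)  //  (~F -> ~C).
                  branch 2.1.1.1.1 (add ~(D | ~B)):
                    ~(D | ~B): α-rule — add ~D, ~~B.
                    × closes — contains both B and ~B.
                  branch 2.1.1.1.2 (add (~F -> ~C)):
                    (~F -> ~C): β-rule — branch into ~~F  //  ~C.
                      branch 2.1.1.1.2.1 (add ~~F):
                        × closes — contains both F and ~F.
                      branch 2.1.1.1.2.2 (add ~C):
                        ○ open, literals {B=0, C=0, E=1, F=0}.
              branch 2.1.1.2 (add ~~B, ~((D | ~B) -> (~F -> ~C))):
                ~((D | ~B) -> (~F -> ~C)): α-rule — add (D | ~B), ~(~F -> ~C).
                ~(~F -> ~C): α-rule — add ~F, ~~C.
                (D | ~B): β-rule — branch into D  //  ~B.
                  branch 2.1.1.2.1 (add D):
                    ○ open, literals {B=1, C=1, D=1, E=1, F=0}.
                  branch 2.1.1.2.2 (add ~B):
                    × closes — contains both B and ~B.
          branch 2.1.2 (add ~(~B <-> ((D | ~B) -> (~F -> ~C))), F):
            ~(~B <-> ((D | ~B) -> (~F -> ~C))): β-rule — branch into ~B, ~((D | ~B) -> (~F -> ~C))  //  ~~B, ((D | ~B) -> (~F -> ~C)).
              branch 2.1.2.1 (add ~B, ~((D | ~B) -> (~F -> ~C))):
                ~((D | ~B) -> (~F -> ~C)): α-rule — add (D | ~B), ~(~F -> ~C).
                ~(~F -> ~C): α-rule — add ~F, ~~C.
                × closes — contains both F and ~F.
              branch 2.1.2.2 (add ~~B, ((D | ~B) -> (~F -> ~C))):
                ((D | ~B) -> (~F -> ~C)): β-rule — branch into ~(D | ~B)  //  (~F -> ~C).
                  branch 2.1.2.2.1 (add ~(D | ~B)):
                    ~(D | ~B): α-rule — add ~D, ~~B.
                    ○ open, literals {B=1, D=0, E=1, F=1}.
                  branch 2.1.2.2.2 (add (~F -> ~C)):
                    (~F -> ~C): β-rule — branch into ~~F  //  ~C.
                      branch 2.1.2.2.2.1 (add ~~F):
                        ○ open, literals {B=1, E=1, F=1}.
                      branch 2.1.2.2.2.2 (add ~C):
                        ○ open, literals {B=1, C=0, E=1, F=1}.
      branch 2.2 (add ~E, ((~B <-> ((D | ~B) -> (~F -> ~C))) <-> F)):
        ((~B <-> ((D | ~B) -> (~F -> ~C))) <-> F): β-rule — branch into (~B <-> ((D | ~B) -> (~F -> ~C))), F  //  ~(~B <-> ((D | ~B) -> (~F -> ~C))), ~F.
          branch 2.2.1 (add (~B <-> ((D | ~B) -> (~F -> ~C))), F):
            (~B <-> ((D | ~B) -> (~F -> ~C))): β-rule — branch into ~B, ((D | ~B) -> (~F -> ~C))  //  ~~B, ~((D | ~B) -> (~F -> ~C)).
              branch 2.2.1.1 (add ~B, ((D | ~B) -> (~F -> ~C))):
                ((D | ~B) -> (~F -> ~C)): β-rule — branch into ~(D | ~B)  //  (~F -> ~C).
                  branch 2.2.1.1.1 (add ~(D | ~B)):
                    ~(D | ~B): α-rule — add ~D, ~~B.
                    × closes — contains both B and ~B.
                  branch 2.2.1.1.2 (add (~F -> ~C)):
                    (~F -> ~C): β-rule — branch into ~~F  //  ~C.
                      branch 2.2.1.1.2.1 (add ~~F):
                        ○ open, literals {B=0, E=0, F=1}.
                      branch 2.2.1.1.2.2 (add ~C):
                        ○ open, literals {B=0, C=0, E=0, F=1}.
              branch 2.2.1.2 (add ~~B, ~((D | ~B) -> (~F -> ~C))):
                ~((D | ~B) -> (~F -> ~C)): α-rule — add (D | ~B), ~(~F -> ~C).
                ~(~F -> ~C): α-rule — add ~F, ~~C.
                × closes — contains both F and ~F.
          branch 2.2.2 (add ~(~B <-> ((D | ~B) -> (~F -> ~C))), ~F):
            ~(~B <-> ((D | ~B) -> (~F -> ~C))): β-rule — branch into ~B, ~((D | ~B) -> (~F -> ~C))  //  ~~B, ((D | ~B) -> (~F -> ~C)).
              branch 2.2.2.1 (add ~B, ~((D | ~B) -> (~F -> ~C))):
                ~((D | ~B) -> (~F -> ~C)): α-rule — add (D | ~B), ~(~F -> ~C).
                ~(~F -> ~C): α-rule — add ~F, ~~C.
                (D | ~B): β-rule — branch into D  //  ~B.
                  branch 2.2.2.1.1 (add D):
                    ○ open, literals {B=0, C=1, D=1, E=0, F=0}.
                  branch 2.2.2.1.2 (add ~B):
                    ○ open, literals {B=0, C=1, E=0, F=0}.
              branch 2.2.2.2 (add ~~B, ((D | ~B) -> (~F -> ~C))):
                ((D | ~B) -> (~F -> ~C)): β-rule — branch into ~(D | ~B)  //  (~F -> ~C).
                  branch 2.2.2.2.1 (add ~(D | ~B)):
                    ~(D | ~B): α-rule — add ~D, ~~B.
                    ○ open, literals {B=1, D=0, E=0, F=0}.
                  branch 2.2.2.2.2 (add (~F -> ~C)):
                    (~F -> ~C): β-rule — branch into ~~F  //  ~C.
                      branch 2.2.2.2.2.1 (add ~~F):
                        × closes — contains both F and ~F.
                      branch 2.2.2.2.2.2 (add ~C):
                        ○ open, literals {B=1, C=0, E=0, F=0}.
7 branches closed, 13 open.
Each open branch fixes some atoms; the unmentioned ones are free. Counting distinct full assignments: branch {D=0, F=0} (A, B, C, E) contributes 16 new; branch {E=1} (A, B, C, D, F) contributes 24 new; branch {B=0, C=0, E=1, F=0} (A, D) contributes 0 new; branch {B=1, C=1, D=1, E=1, F=0} (A) contributes 0 new; branch {B=1, D=0, E=1, F=1} (A, C) contributes 0 new; branch {B=1, E=1, F=1} (A, C, D) contributes 0 new; branch {B=1, C=0, E=1, F=1} (A, D) contributes 0 new; branch {B=0, E=0, F=1} (A, C, D) contributes 8 new; branch {B=0, C=0, E=0, F=1} (A, D) contributes 0 new; branch {B=0, C=1, D=1, E=0, F=0} (A) contributes 2 new; branch {B=0, C=1, E=0, F=0} (A, D) contributes 0 new; branch {B=1, D=0, E=0, F=0} (A, C) contributes 0 new; branch {B=1, C=0, E=0, F=0} (A, D) contributes 2 new. Total: 52.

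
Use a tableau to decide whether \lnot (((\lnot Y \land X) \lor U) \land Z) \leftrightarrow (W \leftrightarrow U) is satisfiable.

Satisfiable

Initial set: {(\lnot (((\lnot Y \land X) \lor U) \land Z) \leftrightarrow (W \leftrightarrow U))}.
(\lnot (((\lnot Y \land X) \lor U) \land Z) \leftrightarrow (W \leftrightarrow U)): β-rule — branch into \lnot (((\lnot Y \land X) \lor U) \land Z), (W \leftrightarrow U)  //  \lnot \lnot (((\lnot Y \land X) \lor U) \land Z), \lnot (W \leftrightarrow U).
  branch 1 (add \lnot (((\lnot Y \land X) \lor U) \land Z), (W \leftrightarrow U)):
    \lnot (((\lnot Y \land X) \lor U) \land Z): β-rule — branch into \lnot ((\lnot Y \land X) \lor U)  //  \lnot Z.
      branch 1.1 (add \lnot ((\lnot Y \land X) \lor U)):
        \lnot ((\lnot Y \land X) \lor U): α-rule — add \lnot (\lnot Y \land X), \lnot U.
        (W \leftrightarrow U): β-rule — branch into W, U  //  \lnot W, \lnot U.
          branch 1.1.1 (add W, U):
            × closes — contains both U and \lnot U.
          branch 1.1.2 (add \lnot W, \lnot U):
            \lnot (\lnot Y \land X): β-rule — branch into \lnot \lnot Y  //  \lnot X.
              branch 1.1.2.1 (add \lnot \lnot Y):
                ○ open, literals {U=F, W=F, Y=T}.
              branch 1.1.2.2 (add \lnot X):
                ○ open, literals {U=F, W=F, X=F}.
      branch 1.2 (add \lnot Z):
        (W \leftrightarrow U): β-rule — branch into W, U  //  \lnot W, \lnot U.
          branch 1.2.1 (add W, U):
            ○ open, literals {U=T, W=T, Z=F}.
          branch 1.2.2 (add \lnot W, \lnot U):
            ○ open, literals {U=F, W=F, Z=F}.
  branch 2 (add \lnot \lnot (((\lnot Y \land X) \lor U) \land Z), \lnot (W \leftrightarrow U)):
    \lnot \lnot (((\lnot Y \land X) \lor U) \land Z): α-rule — add ((\lnot Y \land X) \lor U), Z.
    \lnot (W \leftrightarrow U): β-rule — branch into W, \lnot U  //  \lnot W, U.
      branch 2.1 (add W, \lnot U):
        ((\lnot Y \land X) \lor U): β-rule — branch into (\lnot Y \land X)  //  U.
          branch 2.1.1 (add (\lnot Y \land X)):
            (\lnot Y \land X): α-rule — add \lnot Y, X.
            ○ open, literals {U=F, W=T, X=T, Y=F, Z=T}.
          branch 2.1.2 (add U):
            × closes — contains both U and \lnot U.
      branch 2.2 (add \lnot W, U):
        ((\lnot Y \land X) \lor U): β-rule — branch into (\lnot Y \land X)  //  U.
          branch 2.2.1 (add (\lnot Y \land X)):
            (\lnot Y \land X): α-rule — add \lnot Y, X.
            ○ open, literals {U=T, W=F, X=T, Y=F, Z=T}.
          branch 2.2.2 (add U):
            ○ open, literals {U=T, W=F, Z=T}.
2 branches closed, 7 open.
An open branch gives a satisfying assignment: U=F, W=F, Y=T.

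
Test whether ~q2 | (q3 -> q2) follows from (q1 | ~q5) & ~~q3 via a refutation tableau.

Yes

Initial set: {((q1 | ~q5) & ~~q3); ~(~q2 | (q3 -> q2))}.
((q1 | ~q5) & ~~q3): α-rule — add (q1 | ~q5), ~~q3.
~(~q2 | (q3 -> q2)): α-rule — add ~~q2, ~(q3 -> q2).
~~q3: drop double negation, giving q3.
~(q3 -> q2): α-rule — add q3, ~q2.
× closes — contains both q2 and ~q2.
All 1 branch closes.
Every branch closed, so the premises entail the conclusion.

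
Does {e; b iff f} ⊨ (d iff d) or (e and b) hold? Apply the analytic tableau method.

Yes

Initial set: {e; (b iff f); not ((d iff d) or (e and b))}.
not ((d iff d) or (e and b)): α-rule — add not (d iff d), not (e and b).
(b iff f): β-rule — branch into b, f  //  not b, not f.
  branch 1 (add b, f):
    not (d iff d): β-rule — branch into d, not d  //  not d, d.
      branch 1.1 (add d, not d):
        × closes — contains both d and not d.
      branch 1.2 (add not d, d):
        × closes — contains both d and not d.
  branch 2 (add not b, not f):
    not (d iff d): β-rule — branch into d, not d  //  not d, d.
      branch 2.1 (add d, not d):
        × closes — contains both d and not d.
      branch 2.2 (add not d, d):
        × closes — contains both d and not d.
All 4 branches close.
Every branch closed, so the premises entail the conclusion.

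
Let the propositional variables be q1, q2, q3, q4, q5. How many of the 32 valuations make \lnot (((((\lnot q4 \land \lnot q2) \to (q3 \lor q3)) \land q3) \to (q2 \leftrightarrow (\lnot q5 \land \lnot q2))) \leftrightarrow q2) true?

20

Initial set: {\lnot (((((\lnot q4 \land \lnot q2) \to (q3 \lor q3)) \land q3) \to (q2 \leftrightarrow (\lnot q5 \land \lnot q2))) \leftrightarrow q2)}.
\lnot (((((\lnot q4 \land \lnot q2) \to (q3 \lor q3)) \land q3) \to (q2 \leftrightarrow (\lnot q5 \land \lnot q2))) \leftrightarrow q2): β-rule — branch into ((((\lnot q4 \land \lnot q2) \to (q3 \lor q3)) \land q3) \to (q2 \leftrightarrow (\lnot q5 \land \lnot q2))), \lnot q2  //  \lnot ((((\lnot q4 \land \lnot q2) \to (q3 \lor q3)) \land q3) \to (q2 \leftrightarrow (\lnot q5 \land \lnot q2))), q2.
  branch 1 (add ((((\lnot q4 \land \lnot q2) \to (q3 \lor q3)) \land q3) \to (q2 \leftrightarrow (\lnot q5 \land \lnot q2))), \lnot q2):
    ((((\lnot q4 \land \lnot q2) \to (q3 \lor q3)) \land q3) \to (q2 \leftrightarrow (\lnot q5 \land \lnot q2))): β-rule — branch into \lnot (((\lnot q4 \land \lnot q2) \to (q3 \lor q3)) \land q3)  //  (q2 \leftrightarrow (\lnot q5 \land \lnot q2)).
      branch 1.1 (add \lnot (((\lnot q4 \land \lnot q2) \to (q3 \lor q3)) \land q3)):
        \lnot (((\lnot q4 \land \lnot q2) \to (q3 \lor q3)) \land q3): β-rule — branch into \lnot ((\lnot q4 \land \lnot q2) \to (q3 \lor q3))  //  \lnot q3.
          branch 1.1.1 (add \lnot ((\lnot q4 \land \lnot q2) \to (q3 \lor q3))):
            \lnot ((\lnot q4 \land \lnot q2) \to (q3 \lor q3)): α-rule — add (\lnot q4 \land \lnot q2), \lnot (q3 \lor q3).
            (\lnot q4 \land \lnot q2): α-rule — add \lnot q4, \lnot q2.
            \lnot (q3 \lor q3): α-rule — add \lnot q3, \lnot q3.
            ○ open, literals {q2=0, q3=0, q4=0}.
          branch 1.1.2 (add \lnot q3):
            ○ open, literals {q2=0, q3=0}.
      branch 1.2 (add (q2 \leftrightarrow (\lnot q5 \land \lnot q2))):
        (q2 \leftrightarrow (\lnot q5 \land \lnot q2)): β-rule — branch into q2, (\lnot q5 \land \lnot q2)  //  \lnot q2, \lnot (\lnot q5 \land \lnot q2).
          branch 1.2.1 (add q2, (\lnot q5 \land \lnot q2)):
            × closes — contains both q2 and \lnot q2.
          branch 1.2.2 (add \lnot q2, \lnot (\lnot q5 \land \lnot q2)):
            \lnot (\lnot q5 \land \lnot q2): β-rule — branch into \lnot \lnot q5  //  \lnot \lnot q2.
              branch 1.2.2.1 (add \lnot \lnot q5):
                ○ open, literals {q2=0, q5=1}.
              branch 1.2.2.2 (add \lnot \lnot q2):
                × closes — contains both q2 and \lnot q2.
  branch 2 (add \lnot ((((\lnot q4 \land \lnot q2) \to (q3 \lor q3)) \land q3) \to (q2 \leftrightarrow (\lnot q5 \land \lnot q2))), q2):
    \lnot ((((\lnot q4 \land \lnot q2) \to (q3 \lor q3)) \land q3) \to (q2 \leftrightarrow (\lnot q5 \land \lnot q2))): α-rule — add (((\lnot q4 \land \lnot q2) \to (q3 \lor q3)) \land q3), \lnot (q2 \leftrightarrow (\lnot q5 \land \lnot q2)).
    (((\lnot q4 \land \lnot q2) \to (q3 \lor q3)) \land q3): α-rule — add ((\lnot q4 \land \lnot q2) \to (q3 \lor q3)), q3.
    \lnot (q2 \leftrightarrow (\lnot q5 \land \lnot q2)): β-rule — branch into q2, \lnot (\lnot q5 \land \lnot q2)  //  \lnot q2, (\lnot q5 \land \lnot q2).
      branch 2.1 (add q2, \lnot (\lnot q5 \land \lnot q2)):
        ((\lnot q4 \land \lnot q2) \to (q3 \lor q3)): β-rule — branch into \lnot (\lnot q4 \land \lnot q2)  //  (q3 \lor q3).
          branch 2.1.1 (add \lnot (\lnot q4 \land \lnot q2)):
            \lnot (\lnot q5 \land \lnot q2): β-rule — branch into \lnot \lnot q5  //  \lnot \lnot q2.
              branch 2.1.1.1 (add \lnot \lnot q5):
                \lnot (\lnot q4 \land \lnot q2): β-rule — branch into \lnot \lnot q4  //  \lnot \lnot q2.
                  branch 2.1.1.1.1 (add \lnot \lnot q4):
                    ○ open, literals {q2=1, q3=1, q4=1, q5=1}.
                  branch 2.1.1.1.2 (add \lnot \lnot q2):
                    ○ open, literals {q2=1, q3=1, q5=1}.
              branch 2.1.1.2 (add \lnot \lnot q2):
                \lnot (\lnot q4 \land \lnot q2): β-rule — branch into \lnot \lnot q4  //  \lnot \lnot q2.
                  branch 2.1.1.2.1 (add \lnot \lnot q4):
                    ○ open, literals {q2=1, q3=1, q4=1}.
                  branch 2.1.1.2.2 (add \lnot \lnot q2):
                    ○ open, literals {q2=1, q3=1}.
          branch 2.1.2 (add (q3 \lor q3)):
            \lnot (\lnot q5 \land \lnot q2): β-rule — branch into \lnot \lnot q5  //  \lnot \lnot q2.
              branch 2.1.2.1 (add \lnot \lnot q5):
                (q3 \lor q3): β-rule — branch into q3  //  q3.
                  branch 2.1.2.1.1 (add q3):
                    ○ open, literals {q2=1, q3=1, q5=1}.
                  branch 2.1.2.1.2 (add q3):
                    ○ open, literals {q2=1, q3=1, q5=1}.
              branch 2.1.2.2 (add \lnot \lnot q2):
                (q3 \lor q3): β-rule — branch into q3  //  q3.
                  branch 2.1.2.2.1 (add q3):
                    ○ open, literals {q2=1, q3=1}.
                  branch 2.1.2.2.2 (add q3):
                    ○ open, literals {q2=1, q3=1}.
      branch 2.2 (add \lnot q2, (\lnot q5 \land \lnot q2)):
        × closes — contains both q2 and \lnot q2.
3 branches closed, 11 open.
Each open branch fixes some atoms; the unmentioned ones are free. Counting distinct full assignments: branch {q2=0, q3=0, q4=0} (q1, q5) contributes 4 new; branch {q2=0, q3=0} (q1, q4, q5) contributes 4 new; branch {q2=0, q5=1} (q1, q3, q4) contributes 4 new; branch {q2=1, q3=1, q4=1, q5=1} (q1) contributes 2 new; branch {q2=1, q3=1, q5=1} (q1, q4) contributes 2 new; branch {q2=1, q3=1, q4=1} (q1, q5) contributes 2 new; branch {q2=1, q3=1} (q1, q4, q5) contributes 2 new; branch {q2=1, q3=1, q5=1} (q1, q4) contributes 0 new; branch {q2=1, q3=1, q5=1} (q1, q4) contributes 0 new; branch {q2=1, q3=1} (q1, q4, q5) contributes 0 new; branch {q2=1, q3=1} (q1, q4, q5) contributes 0 new. Total: 20.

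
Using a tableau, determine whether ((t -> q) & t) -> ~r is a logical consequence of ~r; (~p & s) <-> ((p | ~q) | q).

Yes

Initial set: {~r; ((~p & s) <-> ((p | ~q) | q)); ~(((t -> q) & t) -> ~r)}.
~(((t -> q) & t) -> ~r): α-rule — add ((t -> q) & t), ~~r.
× closes — contains both r and ~r.
All 1 branch closes.
Every branch closed, so the premises entail the conclusion.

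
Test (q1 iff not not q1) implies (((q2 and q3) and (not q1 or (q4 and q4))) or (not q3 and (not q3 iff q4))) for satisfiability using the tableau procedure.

Satisfiable

Initial set: {((q1 iff not not q1) implies (((q2 and q3) and (not q1 or (q4 and q4))) or (not q3 and (not q3 iff q4))))}.
((q1 iff not not q1) implies (((q2 and q3) and (not q1 or (q4 and q4))) or (not q3 and (not q3 iff q4)))): β-rule — branch into not (q1 iff not not q1)  //  (((q2 and q3) and (not q1 or (q4 and q4))) or (not q3 and (not q3 iff q4))).
  branch 1 (add not (q1 iff not not q1)):
    not (q1 iff not not q1): β-rule — branch into q1, not not not q1  //  not q1, not not q1.
      branch 1.1 (add q1, not not not q1):
        not not not q1: drop double negation, giving not q1.
        × closes — contains both q1 and not q1.
      branch 1.2 (add not q1, not not q1):
        not not q1: drop double negation, giving q1.
        × closes — contains both q1 and not q1.
  branch 2 (add (((q2 and q3) and (not q1 or (q4 and q4))) or (not q3 and (not q3 iff q4)))):
    (((q2 and q3) and (not q1 or (q4 and q4))) or (not q3 and (not q3 iff q4))): β-rule — branch into ((q2 and q3) and (not q1 or (q4 and q4)))  //  (not q3 and (not q3 iff q4)).
      branch 2.1 (add ((q2 and q3) and (not q1 or (q4 and q4)))):
        ((q2 and q3) and (not q1 or (q4 and q4))): α-rule — add (q2 and q3), (not q1 or (q4 and q4)).
        (q2 and q3): α-rule — add q2, q3.
        (not q1 or (q4 and q4)): β-rule — branch into not q1  //  (q4 and q4).
          branch 2.1.1 (add not q1):
            ○ open, literals {q1=F, q2=T, q3=T}.
          branch 2.1.2 (add (q4 and q4)):
            (q4 and q4): α-rule — add q4, q4.
            ○ open, literals {q2=T, q3=T, q4=T}.
      branch 2.2 (add (not q3 and (not q3 iff q4))):
        (not q3 and (not q3 iff q4)): α-rule — add not q3, (not q3 iff q4).
        (not q3 iff q4): β-rule — branch into not q3, q4  //  not not q3, not q4.
          branch 2.2.1 (add not q3, q4):
            ○ open, literals {q3=F, q4=T}.
          branch 2.2.2 (add not not q3, not q4):
            × closes — contains both q3 and not q3.
3 branches closed, 3 open.
An open branch gives a satisfying assignment: q1=F, q2=T, q3=T.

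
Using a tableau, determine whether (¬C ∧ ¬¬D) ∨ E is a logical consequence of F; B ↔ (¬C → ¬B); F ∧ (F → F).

No

Initial set: {F; (B ↔ (¬C → ¬B)); (F ∧ (F → F)); ¬((¬C ∧ ¬¬D) ∨ E)}.
(F ∧ (F → F)): α-rule — add F, (F → F).
¬((¬C ∧ ¬¬D) ∨ E): α-rule — add ¬(¬C ∧ ¬¬D), ¬E.
(B ↔ (¬C → ¬B)): β-rule — branch into B, (¬C → ¬B)  //  ¬B, ¬(¬C → ¬B).
  branch 1 (add B, (¬C → ¬B)):
    (F → F): β-rule — branch into ¬F  //  F.
      branch 1.1 (add ¬F):
        × closes — contains both F and ¬F.
      branch 1.2 (add F):
        ¬(¬C ∧ ¬¬D): β-rule — branch into ¬¬C  //  ¬¬¬D.
          branch 1.2.1 (add ¬¬C):
            (¬C → ¬B): β-rule — branch into ¬¬C  //  ¬B.
              branch 1.2.1.1 (add ¬¬C):
                ○ open, literals {B=1, C=1, E=0, F=1}.
              branch 1.2.1.2 (add ¬B):
                × closes — contains both B and ¬B.
          branch 1.2.2 (add ¬¬¬D):
            ¬¬¬D: drop double negation, giving ¬D.
            (¬C → ¬B): β-rule — branch into ¬¬C  //  ¬B.
              branch 1.2.2.1 (add ¬¬C):
                ○ open, literals {B=1, C=1, D=0, E=0, F=1}.
              branch 1.2.2.2 (add ¬B):
                × closes — contains both B and ¬B.
  branch 2 (add ¬B, ¬(¬C → ¬B)):
    ¬(¬C → ¬B): α-rule — add ¬C, ¬¬B.
    × closes — contains both B and ¬B.
4 branches closed, 2 open.
An open branch gives a countermodel: B=1, C=1, E=0, F=1 (unmentioned atoms arbitrary); the premises hold there but the conclusion fails.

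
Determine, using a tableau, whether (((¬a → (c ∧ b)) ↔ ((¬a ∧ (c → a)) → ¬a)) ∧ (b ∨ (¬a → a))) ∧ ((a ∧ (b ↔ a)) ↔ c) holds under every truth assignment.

Assume the negation and expand:
Initial set: {¬((((¬a → (c ∧ b)) ↔ ((¬a ∧ (c → a)) → ¬a)) ∧ (b ∨ (¬a → a))) ∧ ((a ∧ (b ↔ a)) ↔ c))}.
¬((((¬a → (c ∧ b)) ↔ ((¬a ∧ (c → a)) → ¬a)) ∧ (b ∨ (¬a → a))) ∧ ((a ∧ (b ↔ a)) ↔ c)): β-rule — branch into ¬(((¬a → (c ∧ b)) ↔ ((¬a ∧ (c → a)) → ¬a)) ∧ (b ∨ (¬a → a)))  //  ¬((a ∧ (b ↔ a)) ↔ c).
  branch 1 (add ¬(((¬a → (c ∧ b)) ↔ ((¬a ∧ (c → a)) → ¬a)) ∧ (b ∨ (¬a → a)))):
    ¬(((¬a → (c ∧ b)) ↔ ((¬a ∧ (c → a)) → ¬a)) ∧ (b ∨ (¬a → a))): β-rule — branch into ¬((¬a → (c ∧ b)) ↔ ((¬a ∧ (c → a)) → ¬a))  //  ¬(b ∨ (¬a → a)).
      branch 1.1 (add ¬((¬a → (c ∧ b)) ↔ ((¬a ∧ (c → a)) → ¬a))):
        ¬((¬a → (c ∧ b)) ↔ ((¬a ∧ (c → a)) → ¬a)): β-rule — branch into (¬a → (c ∧ b)), ¬((¬a ∧ (c → a)) → ¬a)  //  ¬(¬a → (c ∧ b)), ((¬a ∧ (c → a)) → ¬a).
          branch 1.1.1 (add (¬a → (c ∧ b)), ¬((¬a ∧ (c → a)) → ¬a)):
            ¬((¬a ∧ (c → a)) → ¬a): α-rule — add (¬a ∧ (c → a)), ¬¬a.
            (¬a ∧ (c → a)): α-rule — add ¬a, (c → a).
            × closes — contains both a and ¬a.
          branch 1.1.2 (add ¬(¬a → (c ∧ b)), ((¬a ∧ (c → a)) → ¬a)):
            ¬(¬a → (c ∧ b)): α-rule — add ¬a, ¬(c ∧ b).
            ((¬a ∧ (c → a)) → ¬a): β-rule — branch into ¬(¬a ∧ (c → a))  //  ¬a.
              branch 1.1.2.1 (add ¬(¬a ∧ (c → a))):
                ¬(c ∧ b): β-rule — branch into ¬c  //  ¬b.
                  branch 1.1.2.1.1 (add ¬c):
                    ¬(¬a ∧ (c → a)): β-rule — branch into ¬¬a  //  ¬(c → a).
                      branch 1.1.2.1.1.1 (add ¬¬a):
                        × closes — contains both a and ¬a.
                      branch 1.1.2.1.1.2 (add ¬(c → a)):
                        ¬(c → a): α-rule — add c, ¬a.
                        × closes — contains both c and ¬c.
                  branch 1.1.2.1.2 (add ¬b):
                    ¬(¬a ∧ (c → a)): β-rule — branch into ¬¬a  //  ¬(c → a).
                      branch 1.1.2.1.2.1 (add ¬¬a):
                        × closes — contains both a and ¬a.
                      branch 1.1.2.1.2.2 (add ¬(c → a)):
                        ¬(c → a): α-rule — add c, ¬a.
                        ○ open, literals {a=0, b=0, c=1}.
              branch 1.1.2.2 (add ¬a):
                ¬(c ∧ b): β-rule — branch into ¬c  //  ¬b.
                  branch 1.1.2.2.1 (add ¬c):
                    ○ open, literals {a=0, c=0}.
                  branch 1.1.2.2.2 (add ¬b):
                    ○ open, literals {a=0, b=0}.
      branch 1.2 (add ¬(b ∨ (¬a → a))):
        ¬(b ∨ (¬a → a)): α-rule — add ¬b, ¬(¬a → a).
        ¬(¬a → a): α-rule — add ¬a, ¬a.
        ○ open, literals {a=0, b=0}.
  branch 2 (add ¬((a ∧ (b ↔ a)) ↔ c)):
    ¬((a ∧ (b ↔ a)) ↔ c): β-rule — branch into (a ∧ (b ↔ a)), ¬c  //  ¬(a ∧ (b ↔ a)), c.
      branch 2.1 (add (a ∧ (b ↔ a)), ¬c):
        (a ∧ (b ↔ a)): α-rule — add a, (b ↔ a).
        (b ↔ a): β-rule — branch into b, a  //  ¬b, ¬a.
          branch 2.1.1 (add b, a):
            ○ open, literals {a=1, b=1, c=0}.
          branch 2.1.2 (add ¬b, ¬a):
            × closes — contains both a and ¬a.
      branch 2.2 (add ¬(a ∧ (b ↔ a)), c):
        ¬(a ∧ (b ↔ a)): β-rule — branch into ¬a  //  ¬(b ↔ a).
          branch 2.2.1 (add ¬a):
            ○ open, literals {a=0, c=1}.
          branch 2.2.2 (add ¬(b ↔ a)):
            ¬(b ↔ a): β-rule — branch into b, ¬a  //  ¬b, a.
              branch 2.2.2.1 (add b, ¬a):
                ○ open, literals {a=0, b=1, c=1}.
              branch 2.2.2.2 (add ¬b, a):
                ○ open, literals {a=1, b=0, c=1}.
5 branches closed, 8 open.
An open branch gives a countermodel: a=0, b=0, c=1 (unmentioned atoms arbitrary); under it the original formula is false.

Not valid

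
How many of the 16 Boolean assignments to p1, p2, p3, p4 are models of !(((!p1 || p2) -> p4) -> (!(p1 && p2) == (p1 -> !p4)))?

Initial set: {!(((!p1 || p2) -> p4) -> (!(p1 && p2) == (p1 -> !p4)))}.
!(((!p1 || p2) -> p4) -> (!(p1 && p2) == (p1 -> !p4))): α-rule — add ((!p1 || p2) -> p4), !(!(p1 && p2) == (p1 -> !p4)).
((!p1 || p2) -> p4): β-rule — branch into !(!p1 || p2)  //  p4.
  branch 1 (add !(!p1 || p2)):
    !(!p1 || p2): α-rule — add !!p1, !p2.
    !(!(p1 && p2) == (p1 -> !p4)): β-rule — branch into !(p1 && p2), !(p1 -> !p4)  //  !!(p1 && p2), (p1 -> !p4).
      branch 1.1 (add !(p1 && p2), !(p1 -> !p4)):
        !(p1 -> !p4): α-rule — add p1, !!p4.
        !(p1 && p2): β-rule — branch into !p1  //  !p2.
          branch 1.1.1 (add !p1):
            × closes — contains both p1 and !p1.
          branch 1.1.2 (add !p2):
            ○ open, literals {p1=T, p2=F, p4=T}.
      branch 1.2 (add !!(p1 && p2), (p1 -> !p4)):
        !!(p1 && p2): α-rule — add p1, p2.
        × closes — contains both p2 and !p2.
  branch 2 (add p4):
    !(!(p1 && p2) == (p1 -> !p4)): β-rule — branch into !(p1 && p2), !(p1 -> !p4)  //  !!(p1 && p2), (p1 -> !p4).
      branch 2.1 (add !(p1 && p2), !(p1 -> !p4)):
        !(p1 -> !p4): α-rule — add p1, !!p4.
        !(p1 && p2): β-rule — branch into !p1  //  !p2.
          branch 2.1.1 (add !p1):
            × closes — contains both p1 and !p1.
          branch 2.1.2 (add !p2):
            ○ open, literals {p1=T, p2=F, p4=T}.
      branch 2.2 (add !!(p1 && p2), (p1 -> !p4)):
        !!(p1 && p2): α-rule — add p1, p2.
        (p1 -> !p4): β-rule — branch into !p1  //  !p4.
          branch 2.2.1 (add !p1):
            × closes — contains both p1 and !p1.
          branch 2.2.2 (add !p4):
            × closes — contains both p4 and !p4.
5 branches closed, 2 open.
Each open branch fixes some atoms; the unmentioned ones are free. Counting distinct full assignments: branch {p1=T, p2=F, p4=T} (p3) contributes 2 new; branch {p1=T, p2=F, p4=T} (p3) contributes 0 new. Total: 2.

2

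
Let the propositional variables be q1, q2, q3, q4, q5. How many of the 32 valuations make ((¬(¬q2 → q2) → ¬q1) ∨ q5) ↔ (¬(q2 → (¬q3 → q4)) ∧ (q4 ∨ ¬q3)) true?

Initial set: {(((¬(¬q2 → q2) → ¬q1) ∨ q5) ↔ (¬(q2 → (¬q3 → q4)) ∧ (q4 ∨ ¬q3)))}.
(((¬(¬q2 → q2) → ¬q1) ∨ q5) ↔ (¬(q2 → (¬q3 → q4)) ∧ (q4 ∨ ¬q3))): β-rule — branch into ((¬(¬q2 → q2) → ¬q1) ∨ q5), (¬(q2 → (¬q3 → q4)) ∧ (q4 ∨ ¬q3))  //  ¬((¬(¬q2 → q2) → ¬q1) ∨ q5), ¬(¬(q2 → (¬q3 → q4)) ∧ (q4 ∨ ¬q3)).
  branch 1 (add ((¬(¬q2 → q2) → ¬q1) ∨ q5), (¬(q2 → (¬q3 → q4)) ∧ (q4 ∨ ¬q3))):
    (¬(q2 → (¬q3 → q4)) ∧ (q4 ∨ ¬q3)): α-rule — add ¬(q2 → (¬q3 → q4)), (q4 ∨ ¬q3).
    ¬(q2 → (¬q3 → q4)): α-rule — add q2, ¬(¬q3 → q4).
    ¬(¬q3 → q4): α-rule — add ¬q3, ¬q4.
    ((¬(¬q2 → q2) → ¬q1) ∨ q5): β-rule — branch into (¬(¬q2 → q2) → ¬q1)  //  q5.
      branch 1.1 (add (¬(¬q2 → q2) → ¬q1)):
        (q4 ∨ ¬q3): β-rule — branch into q4  //  ¬q3.
          branch 1.1.1 (add q4):
            × closes — contains both q4 and ¬q4.
          branch 1.1.2 (add ¬q3):
            (¬(¬q2 → q2) → ¬q1): β-rule — branch into ¬¬(¬q2 → q2)  //  ¬q1.
              branch 1.1.2.1 (add ¬¬(¬q2 → q2)):
                ¬¬(¬q2 → q2): β-rule — branch into ¬¬q2  //  q2.
                  branch 1.1.2.1.1 (add ¬¬q2):
                    ○ open, literals {q2=true, q3=false, q4=false}.
                  branch 1.1.2.1.2 (add q2):
                    ○ open, literals {q2=true, q3=false, q4=false}.
              branch 1.1.2.2 (add ¬q1):
                ○ open, literals {q1=false, q2=true, q3=false, q4=false}.
      branch 1.2 (add q5):
        (q4 ∨ ¬q3): β-rule — branch into q4  //  ¬q3.
          branch 1.2.1 (add q4):
            × closes — contains both q4 and ¬q4.
          branch 1.2.2 (add ¬q3):
            ○ open, literals {q2=true, q3=false, q4=false, q5=true}.
  branch 2 (add ¬((¬(¬q2 → q2) → ¬q1) ∨ q5), ¬(¬(q2 → (¬q3 → q4)) ∧ (q4 ∨ ¬q3))):
    ¬((¬(¬q2 → q2) → ¬q1) ∨ q5): α-rule — add ¬(¬(¬q2 → q2) → ¬q1), ¬q5.
    ¬(¬(¬q2 → q2) → ¬q1): α-rule — add ¬(¬q2 → q2), ¬¬q1.
    ¬(¬q2 → q2): α-rule — add ¬q2, ¬q2.
    ¬(¬(q2 → (¬q3 → q4)) ∧ (q4 ∨ ¬q3)): β-rule — branch into ¬¬(q2 → (¬q3 → q4))  //  ¬(q4 ∨ ¬q3).
      branch 2.1 (add ¬¬(q2 → (¬q3 → q4))):
        ¬¬(q2 → (¬q3 → q4)): β-rule — branch into ¬q2  //  (¬q3 → q4).
          branch 2.1.1 (add ¬q2):
            ○ open, literals {q1=true, q2=false, q5=false}.
          branch 2.1.2 (add (¬q3 → q4)):
            (¬q3 → q4): β-rule — branch into ¬¬q3  //  q4.
              branch 2.1.2.1 (add ¬¬q3):
                ○ open, literals {q1=true, q2=false, q3=true, q5=false}.
              branch 2.1.2.2 (add q4):
                ○ open, literals {q1=true, q2=false, q4=true, q5=false}.
      branch 2.2 (add ¬(q4 ∨ ¬q3)):
        ¬(q4 ∨ ¬q3): α-rule — add ¬q4, ¬¬q3.
        ○ open, literals {q1=true, q2=false, q3=true, q4=false, q5=false}.
2 branches closed, 8 open.
Each open branch fixes some atoms; the unmentioned ones are free. Counting distinct full assignments: branch {q2=true, q3=false, q4=false} (q1, q5) contributes 4 new; branch {q2=true, q3=false, q4=false} (q1, q5) contributes 0 new; branch {q1=false, q2=true, q3=false, q4=false} (q5) contributes 0 new; branch {q2=true, q3=false, q4=false, q5=true} (q1) contributes 0 new; branch {q1=true, q2=false, q5=false} (q3, q4) contributes 4 new; branch {q1=true, q2=false, q3=true, q5=false} (q4) contributes 0 new; branch {q1=true, q2=false, q4=true, q5=false} (q3) contributes 0 new; branch {q1=true, q2=false, q3=true, q4=false, q5=false} (none free) contributes 0 new. Total: 8.

8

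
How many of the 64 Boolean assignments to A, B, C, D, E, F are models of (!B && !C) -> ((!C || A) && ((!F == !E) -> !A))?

60

Initial set: {((!B && !C) -> ((!C || A) && ((!F == !E) -> !A)))}.
((!B && !C) -> ((!C || A) && ((!F == !E) -> !A))): β-rule — branch into !(!B && !C)  //  ((!C || A) && ((!F == !E) -> !A)).
  branch 1 (add !(!B && !C)):
    !(!B && !C): β-rule — branch into !!B  //  !!C.
      branch 1.1 (add !!B):
        ○ open, literals {B=true}.
      branch 1.2 (add !!C):
        ○ open, literals {C=true}.
  branch 2 (add ((!C || A) && ((!F == !E) -> !A))):
    ((!C || A) && ((!F == !E) -> !A)): α-rule — add (!C || A), ((!F == !E) -> !A).
    (!C || A): β-rule — branch into !C  //  A.
      branch 2.1 (add !C):
        ((!F == !E) -> !A): β-rule — branch into !(!F == !E)  //  !A.
          branch 2.1.1 (add !(!F == !E)):
            !(!F == !E): β-rule — branch into !F, !!E  //  !!F, !E.
              branch 2.1.1.1 (add !F, !!E):
                ○ open, literals {C=false, E=true, F=false}.
              branch 2.1.1.2 (add !!F, !E):
                ○ open, literals {C=false, E=false, F=true}.
          branch 2.1.2 (add !A):
            ○ open, literals {A=false, C=false}.
      branch 2.2 (add A):
        ((!F == !E) -> !A): β-rule — branch into !(!F == !E)  //  !A.
          branch 2.2.1 (add !(!F == !E)):
            !(!F == !E): β-rule — branch into !F, !!E  //  !!F, !E.
              branch 2.2.1.1 (add !F, !!E):
                ○ open, literals {A=true, E=true, F=false}.
              branch 2.2.1.2 (add !!F, !E):
                ○ open, literals {A=true, E=false, F=true}.
          branch 2.2.2 (add !A):
            × closes — contains both A and !A.
1 branch closed, 7 open.
Each open branch fixes some atoms; the unmentioned ones are free. Counting distinct full assignments: branch {B=true} (A, C, D, E, F) contributes 32 new; branch {C=true} (A, B, D, E, F) contributes 16 new; branch {C=false, E=true, F=false} (A, B, D) contributes 4 new; branch {C=false, E=false, F=true} (A, B, D) contributes 4 new; branch {A=false, C=false} (B, D, E, F) contributes 4 new; branch {A=true, E=true, F=false} (B, C, D) contributes 0 new; branch {A=true, E=false, F=true} (B, C, D) contributes 0 new. Total: 60.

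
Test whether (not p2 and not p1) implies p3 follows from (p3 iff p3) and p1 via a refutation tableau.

Yes

Initial set: {((p3 iff p3) and p1); not ((not p2 and not p1) implies p3)}.
((p3 iff p3) and p1): α-rule — add (p3 iff p3), p1.
not ((not p2 and not p1) implies p3): α-rule — add (not p2 and not p1), not p3.
(not p2 and not p1): α-rule — add not p2, not p1.
× closes — contains both p1 and not p1.
All 1 branch closes.
Every branch closed, so the premises entail the conclusion.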